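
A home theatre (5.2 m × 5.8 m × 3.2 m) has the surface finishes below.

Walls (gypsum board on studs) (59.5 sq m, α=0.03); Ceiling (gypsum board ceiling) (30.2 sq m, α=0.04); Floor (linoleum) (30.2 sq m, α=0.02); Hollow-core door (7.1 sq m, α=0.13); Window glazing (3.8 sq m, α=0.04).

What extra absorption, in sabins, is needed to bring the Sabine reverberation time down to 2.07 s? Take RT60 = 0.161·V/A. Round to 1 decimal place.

2.8 sabins

Summing Sᵢαᵢ: 1.785 + 1.208 + 0.604 + 0.923 + 0.152 → A₁ = 4.672 sabins.
V = 96.512 m³. Required absorption A₂ = 0.161 × 96.512 / 2.07 = 7.506 sabins.
ΔA = A₂ − A₁ = 7.506 − 4.672 = 2.8 sabins.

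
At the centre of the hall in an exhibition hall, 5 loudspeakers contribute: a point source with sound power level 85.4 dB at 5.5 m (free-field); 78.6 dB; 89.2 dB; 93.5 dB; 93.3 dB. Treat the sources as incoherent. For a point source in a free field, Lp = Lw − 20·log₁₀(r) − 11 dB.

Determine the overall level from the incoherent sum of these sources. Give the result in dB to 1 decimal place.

97.2 dB

Source at 5.5 m: Lp = 85.4 − 20·log₁₀(5.5) − 11 = 59.6 dB.
Converting to relative power and adding: 10^(59.6/10) + 10^(78.6/10) + 10^(89.2/10) + 10^(93.5/10) + 10^(93.3/10) = 5.282e+09.
Combined level = 10 log₁₀(5.282e+09) = 97.2 dB.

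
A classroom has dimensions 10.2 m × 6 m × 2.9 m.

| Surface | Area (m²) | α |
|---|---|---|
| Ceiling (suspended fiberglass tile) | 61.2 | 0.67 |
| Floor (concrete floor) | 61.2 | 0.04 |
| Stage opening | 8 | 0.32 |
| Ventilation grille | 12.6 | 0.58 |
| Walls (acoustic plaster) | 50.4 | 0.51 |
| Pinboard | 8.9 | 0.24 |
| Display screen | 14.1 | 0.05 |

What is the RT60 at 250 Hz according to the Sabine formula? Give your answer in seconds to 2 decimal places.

Summing Sᵢαᵢ: 41.004 + 2.448 + 2.560 + 7.308 + 25.704 + 2.136 + 0.705 → A = 81.865 sabins.
V = 10.2·6·2.9 = 177.48 m³.
Sabine: RT60 = 0.161 × 177.48 / 81.865 = 0.35 s.

0.35 seconds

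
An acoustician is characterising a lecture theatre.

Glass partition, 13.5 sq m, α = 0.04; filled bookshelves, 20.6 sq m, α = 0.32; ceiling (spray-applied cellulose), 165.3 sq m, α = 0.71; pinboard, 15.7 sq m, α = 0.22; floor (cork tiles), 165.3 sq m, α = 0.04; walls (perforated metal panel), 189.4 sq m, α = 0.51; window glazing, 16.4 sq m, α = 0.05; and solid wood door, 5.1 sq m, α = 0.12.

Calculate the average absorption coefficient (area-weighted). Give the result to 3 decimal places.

S = Σ Sᵢ = 13.5 + 20.6 + 165.3 + 15.7 + 165.3 + 189.4 + 16.4 + 5.1 = 591.3 sq m.
Weighted sum Σ Sα = 232.587.
ᾱ = A/S = 0.393.

0.393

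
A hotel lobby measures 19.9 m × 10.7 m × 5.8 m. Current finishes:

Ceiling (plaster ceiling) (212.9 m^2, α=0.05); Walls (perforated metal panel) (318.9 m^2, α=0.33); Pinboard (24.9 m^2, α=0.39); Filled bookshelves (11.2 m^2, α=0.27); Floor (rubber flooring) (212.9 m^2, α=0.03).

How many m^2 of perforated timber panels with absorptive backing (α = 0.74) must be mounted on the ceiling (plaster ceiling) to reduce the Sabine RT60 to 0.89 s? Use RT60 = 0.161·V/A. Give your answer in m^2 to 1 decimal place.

Summing Sᵢαᵢ: 10.645 + 105.237 + 9.711 + 3.024 + 6.387 → A₁ = 135.004 sabins.
Required A₂ = 0.161·1234.994/0.89 = 223.409 sabins.
ΔA needed = 223.409 − 135.004 = 88.405 sabins.
Each m^2 of panel replacing the ceiling (plaster ceiling) adds (0.74 − 0.05) = 0.69 sabins.
Area = ΔA/Δα = 88.405/0.69 = 128.1 m^2.

128.1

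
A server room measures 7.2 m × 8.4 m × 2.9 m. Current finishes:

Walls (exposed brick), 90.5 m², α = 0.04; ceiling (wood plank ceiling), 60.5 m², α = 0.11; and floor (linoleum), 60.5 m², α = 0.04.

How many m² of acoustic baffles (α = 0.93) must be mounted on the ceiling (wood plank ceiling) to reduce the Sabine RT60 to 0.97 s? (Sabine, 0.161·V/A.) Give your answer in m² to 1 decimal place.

Equivalent absorption area: A₁ = 90.5*0.04 + 60.5*0.11 + 60.5*0.04 = 12.695 m².
Required A₂ = 0.161·175.392/0.97 = 29.111 sabins.
ΔA needed = 29.111 − 12.695 = 16.416 sabins.
Net gain per m²: Δα = 0.93 − 0.11 = 0.82.
Area = ΔA/Δα = 16.416/0.82 = 20.0 m².

20.0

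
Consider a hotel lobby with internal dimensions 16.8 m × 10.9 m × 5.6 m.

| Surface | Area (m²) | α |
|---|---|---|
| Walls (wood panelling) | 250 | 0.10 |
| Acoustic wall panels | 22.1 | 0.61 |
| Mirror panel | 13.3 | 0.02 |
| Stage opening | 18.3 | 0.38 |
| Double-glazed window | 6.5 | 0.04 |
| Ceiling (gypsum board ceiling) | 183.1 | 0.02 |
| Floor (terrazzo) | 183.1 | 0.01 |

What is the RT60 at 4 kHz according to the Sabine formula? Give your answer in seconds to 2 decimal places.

3.21 s

Summing Sᵢαᵢ: 25.000 + 13.481 + 0.266 + 6.954 + 0.260 + 3.662 + 1.831 → A = 51.454 sabins.
Room volume: 1025.472 m³.
T = 0.161 V/A = 0.161·1025.472/51.454 = 3.21 s.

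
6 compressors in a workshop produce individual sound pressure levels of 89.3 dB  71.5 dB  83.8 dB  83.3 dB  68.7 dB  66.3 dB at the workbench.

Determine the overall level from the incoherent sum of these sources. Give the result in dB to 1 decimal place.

Sum in the linear (power) domain: Σ 10^(Lᵢ/10) = 10^(89.3/10) + 10^(71.5/10) + 10^(83.8/10) + 10^(83.3/10) + 10^(68.7/10) + 10^(66.3/10) = 1.331e+09.
L_total = 10·log₁₀(1.331e+09) = 91.2 dB.

91.2 dB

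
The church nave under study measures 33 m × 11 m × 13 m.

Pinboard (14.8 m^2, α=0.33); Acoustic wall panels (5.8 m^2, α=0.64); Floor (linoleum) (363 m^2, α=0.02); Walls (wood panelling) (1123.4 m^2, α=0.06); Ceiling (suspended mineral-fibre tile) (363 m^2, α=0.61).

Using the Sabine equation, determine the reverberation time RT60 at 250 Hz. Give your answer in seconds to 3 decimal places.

Summing Sᵢαᵢ: 4.884 + 3.712 + 7.260 + 67.404 + 221.430 → A = 304.690 sabins.
V = 33·11·13 = 4719 m³.
Sabine: RT60 = 0.161 × 4719 / 304.690 = 2.494 s.

2.494 sec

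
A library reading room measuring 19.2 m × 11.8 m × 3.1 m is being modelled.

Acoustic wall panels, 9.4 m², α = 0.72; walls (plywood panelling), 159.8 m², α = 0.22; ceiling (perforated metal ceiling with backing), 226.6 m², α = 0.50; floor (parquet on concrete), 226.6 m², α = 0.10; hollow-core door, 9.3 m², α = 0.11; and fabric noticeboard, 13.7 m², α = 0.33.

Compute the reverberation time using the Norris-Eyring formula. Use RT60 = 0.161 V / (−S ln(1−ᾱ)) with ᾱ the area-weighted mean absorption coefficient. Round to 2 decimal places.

S = Σ Sᵢ = 645.4 m².
Absorption A = 9.4×0.72 + 159.8×0.22 + 226.6×0.50 + 226.6×0.10 + 9.3×0.11 + 13.7×0.33 = 183.428 sabins.
ᾱ = 183.428 / 645.4 = 0.2842.
Eyring denominator: −S ln(1−ᾱ) = 215.792.
V = 19.2 × 11.8 × 3.1 = 702.336 m³.
T = 0.161·V/[−S·ln(1−ᾱ)] = 0.161·702.336/215.792 = 0.52 s.

0.52 s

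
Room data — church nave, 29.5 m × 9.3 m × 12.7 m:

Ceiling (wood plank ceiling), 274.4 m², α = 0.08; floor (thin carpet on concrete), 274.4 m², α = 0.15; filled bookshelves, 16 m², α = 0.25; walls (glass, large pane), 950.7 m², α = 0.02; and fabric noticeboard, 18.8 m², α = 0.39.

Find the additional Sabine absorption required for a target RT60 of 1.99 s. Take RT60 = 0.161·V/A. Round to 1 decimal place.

Summing Sᵢαᵢ: 21.952 + 41.160 + 4.000 + 19.014 + 7.332 → A₁ = 93.458 sabins.
Target A₂ = 0.161·3484.245/1.99 = 281.891 sabins (V = 3484.245 m³).
Shortfall: 281.891 − 93.458 = 188.4 sabins.

188.4 sabins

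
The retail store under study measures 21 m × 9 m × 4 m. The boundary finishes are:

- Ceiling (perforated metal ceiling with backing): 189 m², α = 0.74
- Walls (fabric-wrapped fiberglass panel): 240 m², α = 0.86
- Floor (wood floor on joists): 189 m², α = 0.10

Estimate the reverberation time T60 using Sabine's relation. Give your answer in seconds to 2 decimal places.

0.33 seconds

Equivalent absorption area: A = 189·0.74 + 240·0.86 + 189·0.10 = 365.160 m².
V = 21·9·4 = 756 m³.
Sabine: RT60 = 0.161 × 756 / 365.160 = 0.33 s.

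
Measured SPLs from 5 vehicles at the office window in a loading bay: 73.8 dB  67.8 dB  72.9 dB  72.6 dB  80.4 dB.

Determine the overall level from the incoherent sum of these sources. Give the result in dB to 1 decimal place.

Σ 10^(Lᵢ/10) = 1.774e+08.
L_total = 10·log₁₀(1.774e+08) = 82.5 dB.

82.5 dB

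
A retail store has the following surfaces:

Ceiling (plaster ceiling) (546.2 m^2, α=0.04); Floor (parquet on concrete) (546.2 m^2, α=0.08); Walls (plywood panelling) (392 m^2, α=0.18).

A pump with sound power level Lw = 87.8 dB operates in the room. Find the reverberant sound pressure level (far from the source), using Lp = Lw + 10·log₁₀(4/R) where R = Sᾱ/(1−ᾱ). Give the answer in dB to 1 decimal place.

72.1 dB

Σ(Sᵢαᵢ) = 546.2×0.04 + 546.2×0.08 + 392×0.18 = 136.104; total area S = 1484.4 m^2.
ᾱ = 0.0917, so room constant R = A/(1−ᾱ) = 149.845 m^2.
Lp = 87.8 + 10·log₁₀(4/149.845) = 87.8 + (-15.74) = 72.1 dB.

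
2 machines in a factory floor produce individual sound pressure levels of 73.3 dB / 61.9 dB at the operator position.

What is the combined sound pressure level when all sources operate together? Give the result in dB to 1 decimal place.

73.6 dB

Σ 10^(Lᵢ/10) = 2.293e+07.
L_total = 10·log₁₀(2.293e+07) = 73.6 dB.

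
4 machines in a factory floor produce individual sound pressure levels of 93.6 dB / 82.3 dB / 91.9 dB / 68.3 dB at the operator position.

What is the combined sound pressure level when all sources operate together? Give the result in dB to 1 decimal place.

Converting to relative power and adding: 10^(93.6/10) + 10^(82.3/10) + 10^(91.9/10) + 10^(68.3/10) = 4.016e+09.
L_total = 10·log₁₀(4.016e+09) = 96.0 dB.

96.0 dB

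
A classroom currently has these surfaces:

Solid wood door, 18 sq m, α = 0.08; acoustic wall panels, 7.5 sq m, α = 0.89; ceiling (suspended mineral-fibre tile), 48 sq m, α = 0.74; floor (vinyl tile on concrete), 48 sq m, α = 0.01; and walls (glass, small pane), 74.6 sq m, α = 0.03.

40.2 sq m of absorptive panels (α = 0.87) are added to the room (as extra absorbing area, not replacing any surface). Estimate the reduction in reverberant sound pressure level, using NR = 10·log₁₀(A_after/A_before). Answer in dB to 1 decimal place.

2.4 dB

A_before = Σ Sᵢαᵢ = 18*0.08 + 7.5*0.89 + 48*0.74 + 48*0.01 + 74.6*0.03 = 46.353 sabins.
Treatment contributes 40.2·0.87 = 34.974 sabins.
A_after = 46.353 + 34.974 = 81.327 sabins.
Reduction = 10 log₁₀(A_after/A_before) = 10 log₁₀(1.7545) = 2.4 dB.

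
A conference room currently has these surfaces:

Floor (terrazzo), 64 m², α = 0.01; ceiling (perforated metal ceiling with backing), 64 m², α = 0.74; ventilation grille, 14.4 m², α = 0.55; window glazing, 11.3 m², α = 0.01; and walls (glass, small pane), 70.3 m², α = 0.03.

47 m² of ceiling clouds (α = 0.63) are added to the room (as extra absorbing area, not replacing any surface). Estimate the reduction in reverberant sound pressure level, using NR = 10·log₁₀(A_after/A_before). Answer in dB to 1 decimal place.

Total absorption A_before = 64×0.01 + 64×0.74 + 14.4×0.55 + 11.3×0.01 + 70.3×0.03
  = 0.640 + 47.360 + 7.920 + 0.113 + 2.109 = 58.142 m² sabins.
Treatment contributes 47·0.63 = 29.610 sabins.
A_after = 58.142 + 29.610 = 87.752 sabins.
Reduction = 10 log₁₀(A_after/A_before) = 10 log₁₀(1.5093) = 1.8 dB.

1.8 dB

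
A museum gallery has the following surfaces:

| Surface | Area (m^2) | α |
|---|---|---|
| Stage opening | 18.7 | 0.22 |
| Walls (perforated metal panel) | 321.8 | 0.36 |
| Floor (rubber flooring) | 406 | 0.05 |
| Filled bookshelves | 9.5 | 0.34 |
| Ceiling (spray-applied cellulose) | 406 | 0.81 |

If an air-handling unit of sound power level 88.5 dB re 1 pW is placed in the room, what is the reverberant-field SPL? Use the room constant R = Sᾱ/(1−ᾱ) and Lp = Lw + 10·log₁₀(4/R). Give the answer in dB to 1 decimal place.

Σ(Sᵢαᵢ) = 18.7×0.22 + 321.8×0.36 + 406×0.05 + 9.5×0.34 + 406×0.81 = 472.352; total area S = 1162.0 m^2.
ᾱ = 0.4065, so room constant R = A/(1−ᾱ) = 795.875 m^2.
Lp = Lw + 10 log₁₀(4/R) = 88.5 -22.99 = 65.5 dB.

65.5 dB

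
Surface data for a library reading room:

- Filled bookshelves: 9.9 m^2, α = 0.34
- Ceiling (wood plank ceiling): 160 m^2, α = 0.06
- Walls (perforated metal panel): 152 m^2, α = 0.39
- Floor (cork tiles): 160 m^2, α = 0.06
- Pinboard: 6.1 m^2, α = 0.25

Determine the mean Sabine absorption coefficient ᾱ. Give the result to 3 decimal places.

Total surface area S = 488.0 m^2.
Weighted sum Σ Sα = 83.371.
ᾱ = A/S = 0.171.

0.171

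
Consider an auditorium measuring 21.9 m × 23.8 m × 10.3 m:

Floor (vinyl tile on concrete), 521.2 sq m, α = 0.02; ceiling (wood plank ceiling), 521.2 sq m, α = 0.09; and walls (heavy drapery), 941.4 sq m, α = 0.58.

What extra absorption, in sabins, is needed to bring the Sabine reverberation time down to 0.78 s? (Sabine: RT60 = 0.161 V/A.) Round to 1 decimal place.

504.8 sabins

A₁ = Σ Sᵢαᵢ = 521.2*0.02 + 521.2*0.09 + 941.4*0.58 = 603.344 sabins.
V = 5368.566 m³. Required absorption A₂ = 0.161 × 5368.566 / 0.78 = 1108.127 sabins.
ΔA = A₂ − A₁ = 1108.127 − 603.344 = 504.8 sabins.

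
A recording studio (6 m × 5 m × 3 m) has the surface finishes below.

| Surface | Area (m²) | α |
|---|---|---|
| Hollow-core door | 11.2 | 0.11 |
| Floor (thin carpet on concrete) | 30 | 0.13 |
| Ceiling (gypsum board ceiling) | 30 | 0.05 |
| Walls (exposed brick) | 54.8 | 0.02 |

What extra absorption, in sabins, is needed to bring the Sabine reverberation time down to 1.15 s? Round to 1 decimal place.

A₁ = Σ Sᵢαᵢ = 11.2×0.11 + 30×0.13 + 30×0.05 + 54.8×0.02 = 7.728 sabins.
For T = 1.15 s, need A₂ = 0.161·V/T = 0.161·90/1.15 = 12.600 sabins.
Additional absorption ΔA = 12.600 − 7.728 = 4.9 sabins.

4.9 sabins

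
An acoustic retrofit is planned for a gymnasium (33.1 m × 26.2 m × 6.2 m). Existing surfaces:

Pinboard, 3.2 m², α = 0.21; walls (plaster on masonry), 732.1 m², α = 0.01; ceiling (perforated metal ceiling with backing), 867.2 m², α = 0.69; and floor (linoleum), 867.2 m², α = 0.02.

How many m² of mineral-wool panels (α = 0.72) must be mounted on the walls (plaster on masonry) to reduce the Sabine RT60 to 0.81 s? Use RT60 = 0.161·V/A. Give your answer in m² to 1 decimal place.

Summing Sᵢαᵢ: 0.672 + 7.321 + 598.368 + 17.344 → A₁ = 623.705 sabins.
Required A₂ = 0.161·5376.764/0.81 = 1068.715 sabins.
Absorption to add: 1068.715 − 623.705 = 445.010 sabins.
Each m² of panel replacing the walls (plaster on masonry) adds (0.72 − 0.01) = 0.71 sabins.
Panel area = 445.010 / 0.71 = 626.8 m².

626.8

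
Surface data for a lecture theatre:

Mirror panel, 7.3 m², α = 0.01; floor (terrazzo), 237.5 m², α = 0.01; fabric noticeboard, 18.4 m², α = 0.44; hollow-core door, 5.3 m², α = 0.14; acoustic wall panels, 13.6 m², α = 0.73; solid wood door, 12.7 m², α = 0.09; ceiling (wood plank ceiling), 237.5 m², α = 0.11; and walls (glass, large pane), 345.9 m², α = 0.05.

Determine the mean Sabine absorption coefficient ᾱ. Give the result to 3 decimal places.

0.075

S = Σ Sᵢ = 7.3 + 237.5 + 18.4 + 5.3 + 13.6 + 12.7 + 237.5 + 345.9 = 878.2 m².
A = 7.3·0.01 + 237.5·0.01 + 18.4·0.44 + 5.3·0.14 + 13.6·0.73 + 12.7·0.09 + 237.5·0.11 + 345.9·0.05 = 65.777 sabins.
ᾱ = 65.777 / 878.2 = 0.075.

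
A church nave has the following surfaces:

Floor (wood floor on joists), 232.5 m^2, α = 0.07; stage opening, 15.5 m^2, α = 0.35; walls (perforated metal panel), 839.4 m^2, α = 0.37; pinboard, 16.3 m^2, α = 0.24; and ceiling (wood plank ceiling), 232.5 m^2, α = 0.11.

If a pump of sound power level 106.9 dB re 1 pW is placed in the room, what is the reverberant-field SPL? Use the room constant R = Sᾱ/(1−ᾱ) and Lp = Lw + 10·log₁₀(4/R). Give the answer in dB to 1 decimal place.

A = 361.765 sabins; S = 1336.2 m^2.
ᾱ = 0.2707, so room constant R = A/(1−ᾱ) = 496.044 m^2.
Lp = Lw + 10 log₁₀(4/R) = 106.9 -20.93 = 86.0 dB.

86.0 dB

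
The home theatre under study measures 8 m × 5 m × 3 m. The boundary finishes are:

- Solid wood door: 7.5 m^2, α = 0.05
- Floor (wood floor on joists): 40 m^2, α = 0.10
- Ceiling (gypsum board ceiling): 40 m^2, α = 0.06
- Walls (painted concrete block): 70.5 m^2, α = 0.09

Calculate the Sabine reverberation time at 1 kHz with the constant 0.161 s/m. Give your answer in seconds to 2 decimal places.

A = Σ Sᵢαᵢ = 7.5*0.05 + 40*0.10 + 40*0.06 + 70.5*0.09 = 13.120 sabins.
V = 8·5·3 = 120 m³.
RT60 = 0.161 · V / A = 0.161 × 120 / 13.120 = 1.47 s.

1.47 s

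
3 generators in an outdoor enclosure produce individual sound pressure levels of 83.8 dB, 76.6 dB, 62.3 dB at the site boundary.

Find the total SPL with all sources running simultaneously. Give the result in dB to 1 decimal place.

84.6 dB

Converting to relative power and adding: 10^(83.8/10) + 10^(76.6/10) + 10^(62.3/10) = 2.873e+08.
L_total = 10·log₁₀(2.873e+08) = 84.6 dB.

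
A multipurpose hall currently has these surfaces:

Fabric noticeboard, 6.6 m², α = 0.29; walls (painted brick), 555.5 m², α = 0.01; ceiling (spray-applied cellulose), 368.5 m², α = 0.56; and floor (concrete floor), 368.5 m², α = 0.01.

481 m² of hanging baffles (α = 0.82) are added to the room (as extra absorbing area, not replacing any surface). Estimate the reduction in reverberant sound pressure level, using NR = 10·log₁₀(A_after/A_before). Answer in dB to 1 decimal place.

Total absorption A_before = 6.6*0.29 + 555.5*0.01 + 368.5*0.56 + 368.5*0.01
  = 1.914 + 5.555 + 206.360 + 3.685 = 217.514 m² sabins.
Treatment contributes 481·0.82 = 394.420 sabins.
New total A_after = 611.934 sabins.
Reduction = 10 log₁₀(A_after/A_before) = 10 log₁₀(2.8133) = 4.5 dB.

4.5 dB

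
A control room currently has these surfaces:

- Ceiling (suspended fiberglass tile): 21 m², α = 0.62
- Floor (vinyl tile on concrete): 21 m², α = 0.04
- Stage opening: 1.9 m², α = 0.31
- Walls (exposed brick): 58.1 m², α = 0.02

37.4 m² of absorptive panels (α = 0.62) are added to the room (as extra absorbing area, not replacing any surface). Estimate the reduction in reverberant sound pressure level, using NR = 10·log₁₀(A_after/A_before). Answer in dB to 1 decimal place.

4.0 dB

Equivalent absorption area: A_before = 21×0.62 + 21×0.04 + 1.9×0.31 + 58.1×0.02 = 15.611 m².
Added absorption = 37.4 × 0.62 = 23.188 sabins.
A_after = 15.611 + 23.188 = 38.799 sabins.
Reduction = 10 log₁₀(A_after/A_before) = 10 log₁₀(2.4854) = 4.0 dB.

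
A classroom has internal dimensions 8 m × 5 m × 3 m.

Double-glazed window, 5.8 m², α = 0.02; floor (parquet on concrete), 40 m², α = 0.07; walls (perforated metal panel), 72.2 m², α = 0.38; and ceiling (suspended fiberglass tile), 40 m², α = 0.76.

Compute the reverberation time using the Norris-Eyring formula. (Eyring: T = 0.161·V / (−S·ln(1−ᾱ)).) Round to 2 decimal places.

0.25 sec

Total surface area S = 5.8 + 40 + 72.2 + 40 = 158.0 m².
Absorption A = 5.8×0.02 + 40×0.07 + 72.2×0.38 + 40×0.76 = 60.752 sabins.
Mean coefficient ᾱ = A/S = 0.3845.
Eyring denominator: −S ln(1−ᾱ) = 76.681.
V = 8 × 5 × 3 = 120 m³.
RT60 = 0.161 × 120 / 76.681 = 0.25 s.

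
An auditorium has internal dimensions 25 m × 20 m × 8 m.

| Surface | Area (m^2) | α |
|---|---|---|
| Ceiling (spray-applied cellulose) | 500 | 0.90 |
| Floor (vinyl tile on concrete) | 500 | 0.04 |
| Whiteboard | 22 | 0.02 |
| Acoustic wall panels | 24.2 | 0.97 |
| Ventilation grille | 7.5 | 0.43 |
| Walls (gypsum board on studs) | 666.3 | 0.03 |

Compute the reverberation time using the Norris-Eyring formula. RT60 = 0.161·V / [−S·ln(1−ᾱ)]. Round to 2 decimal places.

1.05 s

Total surface area S = 500 + 500 + 22 + 24.2 + 7.5 + 666.3 = 1720.0 m^2.
Absorption A = 500×0.90 + 500×0.04 + 22×0.02 + 24.2×0.97 + 7.5×0.43 + 666.3×0.03 = 517.128 sabins.
Mean coefficient ᾱ = A/S = 0.3007.
Eyring denominator: −S ln(1−ᾱ) = 615.202.
V = 25 × 20 × 8 = 4000 m³.
T = 0.161·V/[−S·ln(1−ᾱ)] = 0.161·4000/615.202 = 1.05 s.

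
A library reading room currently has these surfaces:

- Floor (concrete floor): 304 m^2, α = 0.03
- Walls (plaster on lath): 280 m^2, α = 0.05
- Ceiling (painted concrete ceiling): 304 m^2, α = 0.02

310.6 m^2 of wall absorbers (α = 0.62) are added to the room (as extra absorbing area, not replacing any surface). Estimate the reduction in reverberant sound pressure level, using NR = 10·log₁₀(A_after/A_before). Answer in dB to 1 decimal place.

Total absorption A_before = 304×0.03 + 280×0.05 + 304×0.02
  = 9.120 + 14.000 + 6.080 = 29.200 m^2 sabins.
Treatment contributes 310.6·0.62 = 192.572 sabins.
New total A_after = 221.772 sabins.
Reduction = 10 log₁₀(A_after/A_before) = 10 log₁₀(7.5949) = 8.8 dB.

8.8 dB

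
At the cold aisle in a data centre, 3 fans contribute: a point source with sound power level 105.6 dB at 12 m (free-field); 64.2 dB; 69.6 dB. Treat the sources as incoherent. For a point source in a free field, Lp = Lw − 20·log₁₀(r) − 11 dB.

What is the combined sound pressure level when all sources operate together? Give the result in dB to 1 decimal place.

75.0 dB

Source at 12 m: Lp = 105.6 − 20·log₁₀(12) − 11 = 73.0 dB.
Converting to relative power and adding: 10^(73.0/10) + 10^(64.2/10) + 10^(69.6/10) = 3.17e+07.
Back to dB: 10·log₁₀ Σ = 75.0 dB.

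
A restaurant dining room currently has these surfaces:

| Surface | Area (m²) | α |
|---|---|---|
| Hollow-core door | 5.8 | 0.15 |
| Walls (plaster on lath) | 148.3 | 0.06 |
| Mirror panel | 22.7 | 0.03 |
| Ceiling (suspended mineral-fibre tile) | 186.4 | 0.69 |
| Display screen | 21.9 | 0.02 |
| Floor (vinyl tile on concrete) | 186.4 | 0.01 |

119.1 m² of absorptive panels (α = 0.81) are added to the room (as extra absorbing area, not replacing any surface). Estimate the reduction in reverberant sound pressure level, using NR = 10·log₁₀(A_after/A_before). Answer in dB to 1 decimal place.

2.3 dB

Summing Sᵢαᵢ: 0.870 + 8.898 + 0.681 + 128.616 + 0.438 + 1.864 → A_before = 141.367 sabins.
Treatment contributes 119.1·0.81 = 96.471 sabins.
New total A_after = 237.838 sabins.
Reduction = 10 log₁₀(A_after/A_before) = 10 log₁₀(1.6824) = 2.3 dB.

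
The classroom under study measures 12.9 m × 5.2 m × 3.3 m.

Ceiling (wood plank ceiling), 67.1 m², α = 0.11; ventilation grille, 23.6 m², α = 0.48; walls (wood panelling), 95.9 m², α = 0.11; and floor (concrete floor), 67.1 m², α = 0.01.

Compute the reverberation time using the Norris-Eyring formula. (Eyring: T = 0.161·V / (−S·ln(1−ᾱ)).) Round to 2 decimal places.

1.12 seconds

Total surface area S = 67.1 + 23.6 + 95.9 + 67.1 = 253.7 m².
Absorption A = 67.1×0.11 + 23.6×0.48 + 95.9×0.11 + 67.1×0.01 = 29.929 sabins.
ᾱ = 29.929 / 253.7 = 0.1180.
Eyring denominator: −S ln(1−ᾱ) = 31.855.
V = 12.9 × 5.2 × 3.3 = 221.364 m³.
T = 0.161·V/[−S·ln(1−ᾱ)] = 0.161·221.364/31.855 = 1.12 s.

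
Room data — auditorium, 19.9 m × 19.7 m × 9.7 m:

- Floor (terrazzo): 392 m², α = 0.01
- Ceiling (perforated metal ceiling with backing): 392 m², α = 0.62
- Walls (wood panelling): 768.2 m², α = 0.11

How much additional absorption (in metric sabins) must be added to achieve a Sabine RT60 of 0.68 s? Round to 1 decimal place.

568.9 sabins

Summing Sᵢαᵢ: 3.920 + 243.040 + 84.502 → A₁ = 331.462 sabins.
For T = 0.68 s, need A₂ = 0.161·V/T = 0.161·3802.691/0.68 = 900.343 sabins.
Shortfall: 900.343 − 331.462 = 568.9 sabins.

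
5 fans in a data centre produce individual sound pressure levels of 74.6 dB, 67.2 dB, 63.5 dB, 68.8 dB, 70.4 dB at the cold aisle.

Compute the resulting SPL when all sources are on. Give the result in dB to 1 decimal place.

77.4 dB

Sum in the linear (power) domain: Σ 10^(Lᵢ/10) = 10^(74.6/10) + 10^(67.2/10) + 10^(63.5/10) + 10^(68.8/10) + 10^(70.4/10) = 5.488e+07.
Back to dB: 10·log₁₀ Σ = 77.4 dB.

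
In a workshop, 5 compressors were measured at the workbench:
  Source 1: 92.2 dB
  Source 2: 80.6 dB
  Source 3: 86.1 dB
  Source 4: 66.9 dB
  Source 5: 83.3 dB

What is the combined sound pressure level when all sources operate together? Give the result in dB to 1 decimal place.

93.8 dB

Σ 10^(Lᵢ/10) = 2.4e+09.
Combined level = 10 log₁₀(2.4e+09) = 93.8 dB.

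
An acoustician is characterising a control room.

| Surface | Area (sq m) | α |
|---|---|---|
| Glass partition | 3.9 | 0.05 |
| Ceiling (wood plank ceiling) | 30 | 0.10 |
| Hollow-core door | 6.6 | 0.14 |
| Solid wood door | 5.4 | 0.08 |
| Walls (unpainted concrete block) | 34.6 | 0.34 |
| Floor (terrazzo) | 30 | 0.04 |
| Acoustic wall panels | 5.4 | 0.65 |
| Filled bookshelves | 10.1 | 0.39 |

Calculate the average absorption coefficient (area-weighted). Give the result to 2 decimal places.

0.20

S = Σ Sᵢ = 3.9 + 30 + 6.6 + 5.4 + 34.6 + 30 + 5.4 + 10.1 = 126.0 sq m.
Σ(Sᵢαᵢ) = 3.9×0.05 + 30×0.10 + 6.6×0.14 + 5.4×0.08 + 34.6×0.34 + 30×0.04 + 5.4×0.65 + 10.1×0.39 = 24.964.
ᾱ = 24.964 / 126.0 = 0.20.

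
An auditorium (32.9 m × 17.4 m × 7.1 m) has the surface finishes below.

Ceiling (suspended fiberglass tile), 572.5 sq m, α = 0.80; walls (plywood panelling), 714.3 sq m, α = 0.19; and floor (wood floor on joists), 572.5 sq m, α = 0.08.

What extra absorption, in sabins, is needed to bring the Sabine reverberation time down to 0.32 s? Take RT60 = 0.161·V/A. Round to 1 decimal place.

A₁ = Σ Sᵢαᵢ = 572.5·0.80 + 714.3·0.19 + 572.5·0.08 = 639.517 sabins.
For T = 0.32 s, need A₂ = 0.161·V/T = 0.161·4064.466/0.32 = 2044.934 sabins.
ΔA = A₂ − A₁ = 2044.934 − 639.517 = 1405.4 sabins.

1405.4 sabins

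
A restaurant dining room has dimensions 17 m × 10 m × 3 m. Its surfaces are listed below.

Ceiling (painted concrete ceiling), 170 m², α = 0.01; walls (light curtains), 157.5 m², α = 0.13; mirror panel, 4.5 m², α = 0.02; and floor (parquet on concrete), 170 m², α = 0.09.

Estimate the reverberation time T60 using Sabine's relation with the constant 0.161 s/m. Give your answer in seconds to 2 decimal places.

2.19 sec

Summing Sᵢαᵢ: 1.700 + 20.475 + 0.090 + 15.300 → A = 37.565 sabins.
Volume V = 17 × 10 × 3 = 510 m³.
RT60 = 0.161 · V / A = 0.161 × 510 / 37.565 = 2.19 s.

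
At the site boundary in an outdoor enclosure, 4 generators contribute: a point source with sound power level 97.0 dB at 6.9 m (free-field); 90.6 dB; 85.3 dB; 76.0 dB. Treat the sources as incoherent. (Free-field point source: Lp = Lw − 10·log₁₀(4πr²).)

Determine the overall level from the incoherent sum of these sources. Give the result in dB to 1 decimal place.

Source at 6.9 m: Lp = 97.0 − 10·log₁₀(4π·6.9²) = 97.0 − 10·log₁₀(598.285) = 69.2 dB.
Σ 10^(Lᵢ/10) = 1.535e+09.
L_total = 10·log₁₀(1.535e+09) = 91.9 dB.

91.9 dB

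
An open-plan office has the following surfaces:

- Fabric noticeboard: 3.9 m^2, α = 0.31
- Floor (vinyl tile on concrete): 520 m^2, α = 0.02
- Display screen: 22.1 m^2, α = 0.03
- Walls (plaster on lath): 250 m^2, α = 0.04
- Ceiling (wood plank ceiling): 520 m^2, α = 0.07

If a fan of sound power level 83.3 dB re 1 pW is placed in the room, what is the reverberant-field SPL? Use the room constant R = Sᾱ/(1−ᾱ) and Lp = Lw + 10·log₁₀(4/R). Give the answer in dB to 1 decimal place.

71.4 dB

A = 58.672 sabins; S = 1316.0 m^2.
ᾱ = 0.0446, so room constant R = A/(1−ᾱ) = 61.411 m^2.
Lp = 83.3 + 10·log₁₀(4/61.411) = 83.3 + (-11.86) = 71.4 dB.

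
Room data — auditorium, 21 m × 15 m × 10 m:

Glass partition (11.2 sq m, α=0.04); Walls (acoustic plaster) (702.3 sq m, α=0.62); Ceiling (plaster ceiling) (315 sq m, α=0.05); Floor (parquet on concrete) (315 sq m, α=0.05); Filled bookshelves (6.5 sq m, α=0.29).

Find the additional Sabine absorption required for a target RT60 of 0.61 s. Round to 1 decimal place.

362.1 sabins

Summing Sᵢαᵢ: 0.448 + 435.426 + 15.750 + 15.750 + 1.885 → A₁ = 469.259 sabins.
For T = 0.61 s, need A₂ = 0.161·V/T = 0.161·3150/0.61 = 831.393 sabins.
Shortfall: 831.393 − 469.259 = 362.1 sabins.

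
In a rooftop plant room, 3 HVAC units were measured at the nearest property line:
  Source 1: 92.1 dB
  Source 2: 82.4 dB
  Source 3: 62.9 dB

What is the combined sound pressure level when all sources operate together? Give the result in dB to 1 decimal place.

92.5 dB

Converting to relative power and adding: 10^(92.1/10) + 10^(82.4/10) + 10^(62.9/10) = 1.798e+09.
L_total = 10·log₁₀(1.798e+09) = 92.5 dB.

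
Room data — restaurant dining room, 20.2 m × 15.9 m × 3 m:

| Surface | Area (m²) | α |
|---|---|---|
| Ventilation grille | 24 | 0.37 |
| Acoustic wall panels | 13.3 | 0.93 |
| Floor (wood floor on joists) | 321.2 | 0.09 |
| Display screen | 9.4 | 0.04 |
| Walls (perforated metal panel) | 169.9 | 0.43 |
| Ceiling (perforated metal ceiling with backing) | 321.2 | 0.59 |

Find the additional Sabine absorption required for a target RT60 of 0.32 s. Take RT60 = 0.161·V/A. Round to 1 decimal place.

A₁ = Σ Sᵢαᵢ = 24*0.37 + 13.3*0.93 + 321.2*0.09 + 9.4*0.04 + 169.9*0.43 + 321.2*0.59 = 313.098 sabins.
V = 963.54 m³. Required absorption A₂ = 0.161 × 963.54 / 0.32 = 484.781 sabins.
Additional absorption ΔA = 484.781 − 313.098 = 171.7 sabins.

171.7 sabins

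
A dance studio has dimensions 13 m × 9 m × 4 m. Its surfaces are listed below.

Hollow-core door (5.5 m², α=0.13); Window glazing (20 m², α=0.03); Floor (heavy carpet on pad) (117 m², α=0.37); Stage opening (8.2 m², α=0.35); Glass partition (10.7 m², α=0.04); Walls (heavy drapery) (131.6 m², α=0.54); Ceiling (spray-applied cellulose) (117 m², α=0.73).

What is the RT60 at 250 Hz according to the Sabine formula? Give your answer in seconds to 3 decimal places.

0.369 sec

A = Σ Sᵢαᵢ = 5.5×0.13 + 20×0.03 + 117×0.37 + 8.2×0.35 + 10.7×0.04 + 131.6×0.54 + 117×0.73 = 204.377 sabins.
V = 13·9·4 = 468 m³.
RT60 = 0.161 · V / A = 0.161 × 468 / 204.377 = 0.369 s.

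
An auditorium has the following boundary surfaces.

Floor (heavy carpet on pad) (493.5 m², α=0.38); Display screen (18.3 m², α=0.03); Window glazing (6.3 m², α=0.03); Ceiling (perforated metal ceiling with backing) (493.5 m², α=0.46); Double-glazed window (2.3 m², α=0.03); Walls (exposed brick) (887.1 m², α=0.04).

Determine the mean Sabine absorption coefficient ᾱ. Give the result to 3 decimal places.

Total surface area S = 1901.0 m².
Weighted sum Σ Sα = 450.831.
ᾱ = A/S = 0.237.

0.237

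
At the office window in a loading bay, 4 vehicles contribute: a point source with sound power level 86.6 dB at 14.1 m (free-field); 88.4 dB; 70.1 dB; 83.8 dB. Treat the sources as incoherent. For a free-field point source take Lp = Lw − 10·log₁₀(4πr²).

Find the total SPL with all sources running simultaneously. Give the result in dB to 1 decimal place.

Source at 14.1 m: Lp = 86.6 − 10·log₁₀(4π·14.1²) = 86.6 − 10·log₁₀(2498.320) = 52.6 dB.
Sum in the linear (power) domain: Σ 10^(Lᵢ/10) = 10^(52.6/10) + 10^(88.4/10) + 10^(70.1/10) + 10^(83.8/10) = 9.421e+08.
Combined level = 10 log₁₀(9.421e+08) = 89.7 dB.

89.7 dB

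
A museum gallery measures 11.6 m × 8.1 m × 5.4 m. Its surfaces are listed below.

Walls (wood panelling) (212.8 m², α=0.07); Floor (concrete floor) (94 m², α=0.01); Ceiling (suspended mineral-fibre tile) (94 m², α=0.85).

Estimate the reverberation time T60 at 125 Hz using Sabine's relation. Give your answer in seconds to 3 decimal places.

0.853 s

Summing Sᵢαᵢ: 14.896 + 0.940 + 79.900 → A = 95.736 sabins.
Room volume: 507.384 m³.
Sabine: RT60 = 0.161 × 507.384 / 95.736 = 0.853 s.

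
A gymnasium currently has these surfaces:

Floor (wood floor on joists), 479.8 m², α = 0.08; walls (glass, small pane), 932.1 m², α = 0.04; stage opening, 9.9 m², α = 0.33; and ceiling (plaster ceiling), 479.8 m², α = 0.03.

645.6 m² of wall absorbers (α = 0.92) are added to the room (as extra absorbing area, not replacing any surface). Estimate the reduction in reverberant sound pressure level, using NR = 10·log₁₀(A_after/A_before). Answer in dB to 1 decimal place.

Summing Sᵢαᵢ: 38.384 + 37.284 + 3.267 + 14.394 → A_before = 93.329 sabins.
Added absorption = 645.6 × 0.92 = 593.952 sabins.
A_after = 93.329 + 593.952 = 687.281 sabins.
Reduction = 10 log₁₀(A_after/A_before) = 10 log₁₀(7.3641) = 8.7 dB.

8.7 dB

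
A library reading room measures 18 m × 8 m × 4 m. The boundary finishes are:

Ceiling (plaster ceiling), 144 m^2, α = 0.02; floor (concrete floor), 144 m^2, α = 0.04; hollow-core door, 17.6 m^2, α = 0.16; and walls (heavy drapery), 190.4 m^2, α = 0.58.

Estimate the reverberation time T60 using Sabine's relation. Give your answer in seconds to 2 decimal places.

Equivalent absorption area: A = 144·0.02 + 144·0.04 + 17.6·0.16 + 190.4·0.58 = 121.888 m^2.
Room volume: 576 m³.
T = 0.161 V/A = 0.161·576/121.888 = 0.76 s.

0.76 s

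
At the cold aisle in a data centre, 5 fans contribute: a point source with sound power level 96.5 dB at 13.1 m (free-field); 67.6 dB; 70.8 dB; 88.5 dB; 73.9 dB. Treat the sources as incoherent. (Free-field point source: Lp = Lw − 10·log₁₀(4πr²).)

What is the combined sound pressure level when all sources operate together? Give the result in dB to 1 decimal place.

Source at 13.1 m: Lp = 96.5 − 10·log₁₀(4π·13.1²) = 96.5 − 10·log₁₀(2156.515) = 63.2 dB.
Sum in the linear (power) domain: Σ 10^(Lᵢ/10) = 10^(63.2/10) + 10^(67.6/10) + 10^(70.8/10) + 10^(88.5/10) + 10^(73.9/10) = 7.524e+08.
Combined level = 10 log₁₀(7.524e+08) = 88.8 dB.

88.8 dB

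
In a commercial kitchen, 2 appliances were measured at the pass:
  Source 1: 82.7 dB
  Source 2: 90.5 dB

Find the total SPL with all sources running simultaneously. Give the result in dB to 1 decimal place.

91.2 dB

Converting to relative power and adding: 10^(82.7/10) + 10^(90.5/10) = 1.308e+09.
Back to dB: 10·log₁₀ Σ = 91.2 dB.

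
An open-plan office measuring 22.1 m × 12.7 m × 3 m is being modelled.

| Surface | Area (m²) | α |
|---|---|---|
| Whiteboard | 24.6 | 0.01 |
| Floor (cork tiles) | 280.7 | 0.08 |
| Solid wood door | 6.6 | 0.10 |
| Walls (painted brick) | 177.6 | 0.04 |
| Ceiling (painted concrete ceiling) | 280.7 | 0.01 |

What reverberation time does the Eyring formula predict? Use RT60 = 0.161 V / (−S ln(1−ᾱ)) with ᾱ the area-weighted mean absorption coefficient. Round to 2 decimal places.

S = Σ Sᵢ = 770.2 m².
Σ(Sᵢαᵢ) = 24.6·0.01 + 280.7·0.08 + 6.6·0.10 + 177.6·0.04 + 280.7·0.01 = 33.273.
Mean coefficient ᾱ = A/S = 0.0432.
−S·ln(1−ᾱ) = −770.2 × ln(1 − 0.0432) = 34.013.
V = 22.1 × 12.7 × 3 = 842.01 m³.
T = 0.161·V/[−S·ln(1−ᾱ)] = 0.161·842.01/34.013 = 3.99 s.

3.99 s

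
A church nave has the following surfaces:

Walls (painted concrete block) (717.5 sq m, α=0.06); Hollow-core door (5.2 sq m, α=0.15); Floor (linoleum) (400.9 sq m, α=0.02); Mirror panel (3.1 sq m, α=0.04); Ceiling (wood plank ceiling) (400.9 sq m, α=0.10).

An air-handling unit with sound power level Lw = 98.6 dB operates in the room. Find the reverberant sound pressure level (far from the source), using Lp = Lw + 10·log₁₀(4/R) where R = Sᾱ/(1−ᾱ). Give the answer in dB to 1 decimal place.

84.7 dB

A = 92.062 sabins; S = 1527.6 sq m.
ᾱ = 92.062/1527.6 = 0.0603; R = Sᾱ/(1−ᾱ) = 92.062/(1−0.0603) = 97.970 sq m.
Lp = 98.6 + 10·log₁₀(4/97.970) = 98.6 + (-13.89) = 84.7 dB.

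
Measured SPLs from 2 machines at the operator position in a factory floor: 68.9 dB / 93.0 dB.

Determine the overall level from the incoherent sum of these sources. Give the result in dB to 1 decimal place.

Sum in the linear (power) domain: Σ 10^(Lᵢ/10) = 10^(68.9/10) + 10^(93.0/10) = 2.003e+09.
L_total = 10·log₁₀(2.003e+09) = 93.0 dB.

93.0 dB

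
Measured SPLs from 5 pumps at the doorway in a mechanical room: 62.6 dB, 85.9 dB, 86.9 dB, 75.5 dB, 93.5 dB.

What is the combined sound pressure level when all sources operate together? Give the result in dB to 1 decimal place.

95.0 dB

Sum in the linear (power) domain: Σ 10^(Lᵢ/10) = 10^(62.6/10) + 10^(85.9/10) + 10^(86.9/10) + 10^(75.5/10) + 10^(93.5/10) = 3.155e+09.
L_total = 10·log₁₀(3.155e+09) = 95.0 dB.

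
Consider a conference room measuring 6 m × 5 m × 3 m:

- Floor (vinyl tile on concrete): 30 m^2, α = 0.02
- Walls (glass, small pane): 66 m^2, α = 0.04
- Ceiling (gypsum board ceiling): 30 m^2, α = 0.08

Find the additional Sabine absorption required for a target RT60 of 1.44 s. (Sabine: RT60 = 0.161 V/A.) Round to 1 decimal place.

4.4 sabins

Summing Sᵢαᵢ: 0.600 + 2.640 + 2.400 → A₁ = 5.640 sabins.
For T = 1.44 s, need A₂ = 0.161·V/T = 0.161·90/1.44 = 10.062 sabins.
ΔA = A₂ − A₁ = 10.062 − 5.640 = 4.4 sabins.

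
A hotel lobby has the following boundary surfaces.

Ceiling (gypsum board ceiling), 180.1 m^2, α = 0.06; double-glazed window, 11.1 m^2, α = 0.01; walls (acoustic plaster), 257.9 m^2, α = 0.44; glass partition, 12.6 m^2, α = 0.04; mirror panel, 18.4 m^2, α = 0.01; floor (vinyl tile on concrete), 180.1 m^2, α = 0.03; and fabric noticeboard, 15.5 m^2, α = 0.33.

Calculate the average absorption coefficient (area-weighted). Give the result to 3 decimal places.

S = Σ Sᵢ = 180.1 + 11.1 + 257.9 + 12.6 + 18.4 + 180.1 + 15.5 = 675.7 m^2.
Weighted sum Σ Sα = 135.599.
ᾱ = 135.599 / 675.7 = 0.201.

0.201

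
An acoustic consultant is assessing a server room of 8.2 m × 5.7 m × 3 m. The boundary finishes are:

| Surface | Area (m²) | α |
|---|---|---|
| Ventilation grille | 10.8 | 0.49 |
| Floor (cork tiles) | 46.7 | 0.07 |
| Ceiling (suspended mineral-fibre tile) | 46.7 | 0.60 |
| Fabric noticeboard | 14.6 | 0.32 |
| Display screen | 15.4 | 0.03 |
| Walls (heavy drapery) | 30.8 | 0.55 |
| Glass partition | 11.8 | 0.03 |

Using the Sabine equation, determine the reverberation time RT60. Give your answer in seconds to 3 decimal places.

A = Σ Sᵢαᵢ = 10.8×0.49 + 46.7×0.07 + 46.7×0.60 + 14.6×0.32 + 15.4×0.03 + 30.8×0.55 + 11.8×0.03 = 59.009 sabins.
Room volume: 140.22 m³.
T = 0.161 V/A = 0.161·140.22/59.009 = 0.383 s.

0.383 seconds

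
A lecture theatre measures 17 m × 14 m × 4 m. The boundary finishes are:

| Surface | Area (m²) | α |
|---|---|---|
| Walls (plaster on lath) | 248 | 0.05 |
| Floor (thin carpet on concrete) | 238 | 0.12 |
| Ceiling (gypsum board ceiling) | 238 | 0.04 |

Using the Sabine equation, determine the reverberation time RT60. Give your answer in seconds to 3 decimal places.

Summing Sᵢαᵢ: 12.400 + 28.560 + 9.520 → A = 50.480 sabins.
V = 17·14·4 = 952 m³.
RT60 = 0.161 · V / A = 0.161 × 952 / 50.480 = 3.036 s.

3.036 sec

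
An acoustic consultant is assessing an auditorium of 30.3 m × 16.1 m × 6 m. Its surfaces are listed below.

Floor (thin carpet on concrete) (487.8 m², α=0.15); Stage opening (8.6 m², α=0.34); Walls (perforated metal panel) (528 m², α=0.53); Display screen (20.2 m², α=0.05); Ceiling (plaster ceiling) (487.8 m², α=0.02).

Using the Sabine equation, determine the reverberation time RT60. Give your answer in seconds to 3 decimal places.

Summing Sᵢαᵢ: 73.170 + 2.924 + 279.840 + 1.010 + 9.756 → A = 366.700 sabins.
Volume V = 30.3 × 16.1 × 6 = 2926.98 m³.
Sabine: RT60 = 0.161 × 2926.98 / 366.700 = 1.285 s.

1.285 seconds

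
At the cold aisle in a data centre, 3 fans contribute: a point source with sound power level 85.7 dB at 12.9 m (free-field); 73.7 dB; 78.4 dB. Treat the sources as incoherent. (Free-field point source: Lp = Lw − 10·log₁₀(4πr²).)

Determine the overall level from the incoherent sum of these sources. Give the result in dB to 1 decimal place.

79.7 dB

Source at 12.9 m: Lp = 85.7 − 10·log₁₀(4π·12.9²) = 85.7 − 10·log₁₀(2091.170) = 52.5 dB.
Converting to relative power and adding: 10^(52.5/10) + 10^(73.7/10) + 10^(78.4/10) = 9.28e+07.
Back to dB: 10·log₁₀ Σ = 79.7 dB.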